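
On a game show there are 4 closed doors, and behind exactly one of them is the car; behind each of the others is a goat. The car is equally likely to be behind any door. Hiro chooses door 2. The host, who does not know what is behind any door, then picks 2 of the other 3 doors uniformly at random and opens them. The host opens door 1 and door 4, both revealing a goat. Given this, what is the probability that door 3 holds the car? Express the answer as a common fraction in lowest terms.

Because the host chose which doors to open without knowing where the car is, the choice is independent of the prize location. Learning that none of the 2 opened doors holds the car simply rules out those 2 locations and leaves the remaining 2 doors still equally likely by symmetry.
So P(the car behind door 3) = 1/2.

1/2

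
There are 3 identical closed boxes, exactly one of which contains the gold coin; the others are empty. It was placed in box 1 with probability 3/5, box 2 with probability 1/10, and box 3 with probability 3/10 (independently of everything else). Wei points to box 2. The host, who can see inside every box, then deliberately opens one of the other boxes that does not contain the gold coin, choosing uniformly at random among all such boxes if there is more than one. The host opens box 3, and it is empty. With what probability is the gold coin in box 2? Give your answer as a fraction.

1/13

Consider each possible location of the gold coin in turn.
If it is in box 1 (prior 3/5): the host has no choice, probability 1; weight (3/5)·1 = 3/5.
If it is in box 2 (prior 1/10): the host has 2 equally likely choices, so probability 1/2; weight (1/10)·(1/2) = 1/20.
If it is in box 3 (prior 3/10): the host opened box 3, so this case is ruled out; weight (3/10)·0 = 0.
The weights sum to 13/20.
So P(the gold coin in box 2 | the host opened box 3) = (1/20) / (13/20) = 1/13.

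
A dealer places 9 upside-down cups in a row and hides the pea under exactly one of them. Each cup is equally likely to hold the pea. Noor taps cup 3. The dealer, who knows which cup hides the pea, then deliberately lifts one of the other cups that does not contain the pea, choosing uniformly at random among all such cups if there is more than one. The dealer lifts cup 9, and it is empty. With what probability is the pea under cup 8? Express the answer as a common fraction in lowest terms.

Consider each possible location of the pea in turn.
If it is under any of cups 1, 2, 4, 5, 6, 7, and 8 (prior 1/9 each): the dealer has 7 equally likely choices, so probability 1/7; weight (1/9)·(1/7) = 1/63 each.
If it is under cup 3 (prior 1/9): the dealer has 8 equally likely choices, so probability 1/8; weight (1/9)·(1/8) = 1/72.
If it is under cup 9 (prior 1/9): the dealer opened cup 9, so this case is ruled out; weight (1/9)·0 = 0.
The weights sum to 1/8.
So P(the pea under cup 8 | the dealer opened cup 9) = (1/63) / (1/8) = 8/63.

8/63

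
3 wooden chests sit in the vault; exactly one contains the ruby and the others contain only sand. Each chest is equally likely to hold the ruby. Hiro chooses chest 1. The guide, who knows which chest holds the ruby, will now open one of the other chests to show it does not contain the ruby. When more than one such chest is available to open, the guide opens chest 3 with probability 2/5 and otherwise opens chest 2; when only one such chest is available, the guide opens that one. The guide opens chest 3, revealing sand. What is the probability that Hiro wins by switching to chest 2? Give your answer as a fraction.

Consider each possible location of the ruby in turn.
If it is in chest 1 (prior 1/3): chest 3 is available, opened with probability 2/5; weight (1/3)·(2/5) = 2/15.
If it is in chest 2 (prior 1/3): only chest 3 is available, probability 1; weight (1/3)·1 = 1/3.
If it is in chest 3 (prior 1/3): the guide opened chest 3, so this case is ruled out; weight (1/3)·0 = 0.
The weights sum to 7/15.
So P(the ruby in chest 2 | the guide opened chest 3) = (1/3) / (7/15) = 5/7.

5/7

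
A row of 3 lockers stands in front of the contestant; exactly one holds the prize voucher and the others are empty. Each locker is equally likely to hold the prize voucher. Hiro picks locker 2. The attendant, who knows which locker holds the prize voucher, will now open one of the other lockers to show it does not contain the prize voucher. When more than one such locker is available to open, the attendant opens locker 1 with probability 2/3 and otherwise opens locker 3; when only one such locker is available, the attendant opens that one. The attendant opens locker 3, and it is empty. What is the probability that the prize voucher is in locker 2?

1/4

Condition on the true location of the prize voucher.
If it is in locker 1 (prior 1/3): only locker 3 is available, probability 1; weight (1/3)·1 = 1/3.
If it is in locker 2 (prior 1/3): locker 1 is available but not opened, probability 1/3; weight (1/3)·(1/3) = 1/9.
If it is in locker 3 (prior 1/3): the attendant opened locker 3, so this case is ruled out; weight (1/3)·0 = 0.
The weights sum to 4/9.
So P(the prize voucher in locker 2 | the attendant opened locker 3) = (1/9) / (4/9) = 1/4.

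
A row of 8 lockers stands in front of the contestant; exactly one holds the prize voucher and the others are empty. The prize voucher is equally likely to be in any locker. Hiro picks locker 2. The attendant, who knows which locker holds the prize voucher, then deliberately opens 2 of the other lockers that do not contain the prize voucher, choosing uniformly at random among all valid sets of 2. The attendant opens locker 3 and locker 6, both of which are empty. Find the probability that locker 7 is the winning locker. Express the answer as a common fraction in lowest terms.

Condition on the true location of the prize voucher.
If it is in any of lockers 1, 4, 5, 7, and 8 (prior 1/8 each): the attendant has 15 equally likely choices, so probability 1/15; weight (1/8)·(1/15) = 1/120 each.
If it is in locker 2 (prior 1/8): the attendant has 21 equally likely choices, so probability 1/21; weight (1/8)·(1/21) = 1/168.
If it is in either of lockers 3 and 6 (prior 1/8 each): that locker was opened and seen not to hold the prize — ruled out; weight (1/8)·0 = 0 each.
The weights sum to 1/21.
So P(the prize voucher in locker 7 | the attendant opened locker 3 and locker 6) = (1/120) / (1/21) = 7/40.

7/40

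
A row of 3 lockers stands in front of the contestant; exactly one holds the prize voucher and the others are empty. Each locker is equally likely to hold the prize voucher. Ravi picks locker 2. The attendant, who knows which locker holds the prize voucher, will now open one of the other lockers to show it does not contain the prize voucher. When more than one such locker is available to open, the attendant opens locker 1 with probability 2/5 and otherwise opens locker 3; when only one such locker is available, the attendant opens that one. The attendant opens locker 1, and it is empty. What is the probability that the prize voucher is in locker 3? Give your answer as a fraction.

Consider each possible location of the prize voucher in turn.
If it is in locker 1 (prior 1/3): the attendant opened locker 1, so this case is ruled out; weight (1/3)·0 = 0.
If it is in locker 2 (prior 1/3): locker 1 is available, opened with probability 2/5; weight (1/3)·(2/5) = 2/15.
If it is in locker 3 (prior 1/3): only locker 1 is available, probability 1; weight (1/3)·1 = 1/3.
The weights sum to 7/15.
So P(the prize voucher in locker 3 | the attendant opened locker 1) = (1/3) / (7/15) = 5/7.

5/7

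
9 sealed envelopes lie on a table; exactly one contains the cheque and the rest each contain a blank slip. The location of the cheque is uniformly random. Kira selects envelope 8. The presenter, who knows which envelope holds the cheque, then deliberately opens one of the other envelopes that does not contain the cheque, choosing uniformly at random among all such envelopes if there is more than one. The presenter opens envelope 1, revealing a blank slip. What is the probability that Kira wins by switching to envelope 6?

8/63

Consider each possible location of the cheque in turn.
If it is in envelope 1 (prior 1/9): the presenter opened envelope 1, so this case is ruled out; weight (1/9)·0 = 0.
If it is in any of envelopes 2, 3, 4, 5, 6, 7, and 9 (prior 1/9 each): the presenter has 7 equally likely choices, so probability 1/7; weight (1/9)·(1/7) = 1/63 each.
If it is in envelope 8 (prior 1/9): the presenter has 8 equally likely choices, so probability 1/8; weight (1/9)·(1/8) = 1/72.
The weights sum to 1/8.
So P(the cheque in envelope 6 | the presenter opened envelope 1) = (1/63) / (1/8) = 8/63.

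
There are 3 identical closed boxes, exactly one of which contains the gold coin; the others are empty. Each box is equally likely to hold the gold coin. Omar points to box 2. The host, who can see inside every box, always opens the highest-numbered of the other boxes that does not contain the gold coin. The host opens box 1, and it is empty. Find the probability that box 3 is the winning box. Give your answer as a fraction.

Apply Bayes' rule, conditioning on where the gold coin actually is.
If it is in box 1 (prior 1/3): the host opened box 1, so this case is ruled out; weight (1/3)·0 = 0.
If it is in box 2 (prior 1/3): the host would have opened box 3 instead, probability 0; weight (1/3)·0 = 0.
If it is in box 3 (prior 1/3): box 1 is the highest-numbered option available, probability 1; weight (1/3)·1 = 1/3.
The weights sum to 1/3.
So P(the gold coin in box 3 | the host opened box 1) = (1/3) / (1/3) = 1.

1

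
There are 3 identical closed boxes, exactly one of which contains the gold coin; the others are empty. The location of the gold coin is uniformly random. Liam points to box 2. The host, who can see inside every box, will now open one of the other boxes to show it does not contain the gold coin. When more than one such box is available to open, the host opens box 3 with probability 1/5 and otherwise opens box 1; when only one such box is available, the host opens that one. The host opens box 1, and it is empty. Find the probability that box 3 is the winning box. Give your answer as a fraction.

5/9

Consider each possible location of the gold coin in turn.
If it is in box 1 (prior 1/3): the host opened box 1, so this case is ruled out; weight (1/3)·0 = 0.
If it is in box 2 (prior 1/3): box 3 is available but not opened, probability 4/5; weight (1/3)·(4/5) = 4/15.
If it is in box 3 (prior 1/3): only box 1 is available, probability 1; weight (1/3)·1 = 1/3.
The weights sum to 3/5.
So P(the gold coin in box 3 | the host opened box 1) = (1/3) / (3/5) = 5/9.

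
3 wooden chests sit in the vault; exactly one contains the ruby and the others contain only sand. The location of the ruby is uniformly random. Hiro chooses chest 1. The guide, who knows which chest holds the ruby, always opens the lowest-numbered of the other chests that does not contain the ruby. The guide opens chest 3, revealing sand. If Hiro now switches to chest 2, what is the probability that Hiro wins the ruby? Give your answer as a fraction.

Condition on the true location of the ruby.
If it is in chest 1 (prior 1/3): the guide would have opened chest 2 instead, probability 0; weight (1/3)·0 = 0.
If it is in chest 2 (prior 1/3): chest 3 is the lowest-numbered option available, probability 1; weight (1/3)·1 = 1/3.
If it is in chest 3 (prior 1/3): the guide opened chest 3, so this case is ruled out; weight (1/3)·0 = 0.
The weights sum to 1/3.
So P(the ruby in chest 2 | the guide opened chest 3) = (1/3) / (1/3) = 1.

1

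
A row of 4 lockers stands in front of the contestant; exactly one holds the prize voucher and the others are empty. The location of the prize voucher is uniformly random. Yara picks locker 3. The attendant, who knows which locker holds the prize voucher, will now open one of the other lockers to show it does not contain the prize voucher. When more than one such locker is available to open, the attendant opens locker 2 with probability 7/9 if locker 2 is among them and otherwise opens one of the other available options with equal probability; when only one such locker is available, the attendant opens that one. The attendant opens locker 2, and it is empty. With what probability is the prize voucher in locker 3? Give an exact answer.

1/3

Apply Bayes' rule, conditioning on where the prize voucher actually is.
If it is in any of lockers 1, 3, and 4 (prior 1/4 each): locker 2 is available, opened with probability 7/9; weight (1/4)·(7/9) = 7/36 each.
If it is in locker 2 (prior 1/4): the attendant opened locker 2, so this case is ruled out; weight (1/4)·0 = 0.
The weights sum to 7/12.
So P(the prize voucher in locker 3 | the attendant opened locker 2) = (7/36) / (7/12) = 1/3.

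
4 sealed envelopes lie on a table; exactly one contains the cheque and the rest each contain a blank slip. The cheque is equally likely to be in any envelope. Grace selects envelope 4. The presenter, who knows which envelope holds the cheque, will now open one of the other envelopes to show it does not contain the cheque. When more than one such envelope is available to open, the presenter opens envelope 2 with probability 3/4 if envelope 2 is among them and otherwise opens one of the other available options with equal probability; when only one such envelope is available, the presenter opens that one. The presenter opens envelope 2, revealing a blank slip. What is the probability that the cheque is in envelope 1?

1/3

Consider each possible location of the cheque in turn.
If it is in any of envelopes 1, 3, and 4 (prior 1/4 each): envelope 2 is available, opened with probability 3/4; weight (1/4)·(3/4) = 3/16 each.
If it is in envelope 2 (prior 1/4): the presenter opened envelope 2, so this case is ruled out; weight (1/4)·0 = 0.
The weights sum to 9/16.
So P(the cheque in envelope 1 | the presenter opened envelope 2) = (3/16) / (9/16) = 1/3.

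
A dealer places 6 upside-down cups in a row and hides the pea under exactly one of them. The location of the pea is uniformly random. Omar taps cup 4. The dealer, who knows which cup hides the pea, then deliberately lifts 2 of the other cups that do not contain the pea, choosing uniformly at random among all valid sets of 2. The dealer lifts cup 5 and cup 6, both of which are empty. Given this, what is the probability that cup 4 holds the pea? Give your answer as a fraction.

1/6

Consider each possible location of the pea in turn.
If it is under any of cups 1, 2, and 3 (prior 1/6 each): the dealer has 6 equally likely choices, so probability 1/6; weight (1/6)·(1/6) = 1/36 each.
If it is under cup 4 (prior 1/6): the dealer has 10 equally likely choices, so probability 1/10; weight (1/6)·(1/10) = 1/60.
If it is under either of cups 5 and 6 (prior 1/6 each): that cup was opened and seen not to hold the prize — ruled out; weight (1/6)·0 = 0 each.
The weights sum to 1/10.
So P(the pea under cup 4 | the dealer opened cup 5 and cup 6) = (1/60) / (1/10) = 1/6.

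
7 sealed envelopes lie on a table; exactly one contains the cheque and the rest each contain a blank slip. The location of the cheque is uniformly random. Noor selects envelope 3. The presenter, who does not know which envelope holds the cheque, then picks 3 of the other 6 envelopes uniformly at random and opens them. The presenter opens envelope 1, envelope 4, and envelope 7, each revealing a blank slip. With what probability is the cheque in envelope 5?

Because the presenter chose which envelopes to open without knowing where the cheque is, the choice is independent of the prize location. Learning that none of the 3 opened envelopes holds the cheque simply rules out those 3 locations and leaves the remaining 4 envelopes still equally likely by symmetry.
So P(the cheque in envelope 5) = 1/4.

1/4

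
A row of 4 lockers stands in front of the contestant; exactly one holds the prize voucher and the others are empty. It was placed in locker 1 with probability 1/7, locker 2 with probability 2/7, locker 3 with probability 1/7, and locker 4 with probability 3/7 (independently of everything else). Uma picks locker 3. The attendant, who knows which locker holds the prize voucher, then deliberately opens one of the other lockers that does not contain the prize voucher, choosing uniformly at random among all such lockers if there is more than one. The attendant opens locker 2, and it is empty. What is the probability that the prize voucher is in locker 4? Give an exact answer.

9/14

Consider each possible location of the prize voucher in turn.
If it is in locker 1 (prior 1/7): the attendant has 2 equally likely choices, so probability 1/2; weight (1/7)·(1/2) = 1/14.
If it is in locker 2 (prior 2/7): the attendant opened locker 2, so this case is ruled out; weight (2/7)·0 = 0.
If it is in locker 3 (prior 1/7): the attendant has 3 equally likely choices, so probability 1/3; weight (1/7)·(1/3) = 1/21.
If it is in locker 4 (prior 3/7): the attendant has 2 equally likely choices, so probability 1/2; weight (3/7)·(1/2) = 3/14.
The weights sum to 1/3.
So P(the prize voucher in locker 4 | the attendant opened locker 2) = (3/14) / (1/3) = 9/14.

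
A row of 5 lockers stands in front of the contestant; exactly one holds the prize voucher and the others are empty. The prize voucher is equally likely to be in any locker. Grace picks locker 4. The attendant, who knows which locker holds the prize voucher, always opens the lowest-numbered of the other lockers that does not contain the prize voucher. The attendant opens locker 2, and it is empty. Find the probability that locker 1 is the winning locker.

Apply Bayes' rule, conditioning on where the prize voucher actually is.
If it is in locker 1 (prior 1/5): locker 2 is the lowest-numbered option available, probability 1; weight (1/5)·1 = 1/5.
If it is in locker 2 (prior 1/5): the attendant opened locker 2, so this case is ruled out; weight (1/5)·0 = 0.
If it is in any of lockers 3, 4, and 5 (prior 1/5 each): the attendant would have opened locker 1 instead, probability 0; weight (1/5)·0 = 0 each.
The weights sum to 1/5.
So P(the prize voucher in locker 1 | the attendant opened locker 2) = (1/5) / (1/5) = 1.

1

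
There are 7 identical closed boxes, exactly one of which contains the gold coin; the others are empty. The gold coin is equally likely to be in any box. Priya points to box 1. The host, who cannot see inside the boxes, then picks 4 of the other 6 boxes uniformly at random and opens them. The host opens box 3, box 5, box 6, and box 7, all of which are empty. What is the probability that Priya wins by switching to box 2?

1/3

Consider each possible location of the gold coin in turn.
If it is in any of boxes 1, 2, and 4 (prior 1/7 each): the host picks exactly this set with probability 1/15 regardless, and none is the prize; weight (1/7)·(1/15) = 1/105 each.
If it is in any of boxes 3, 5, 6, and 7 (prior 1/7 each): that box was opened and seen not to hold the prize — ruled out; weight (1/7)·0 = 0 each.
The weights sum to 1/35.
So P(the gold coin in box 2 | the host opened box 3, box 5, box 6, and box 7) = (1/105) / (1/35) = 1/3.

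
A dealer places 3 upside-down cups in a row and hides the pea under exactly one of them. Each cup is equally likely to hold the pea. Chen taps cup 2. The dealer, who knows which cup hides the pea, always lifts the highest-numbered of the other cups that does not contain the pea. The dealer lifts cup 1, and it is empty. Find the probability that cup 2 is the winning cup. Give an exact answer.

Apply Bayes' rule, conditioning on where the pea actually is.
If it is under cup 1 (prior 1/3): the dealer opened cup 1, so this case is ruled out; weight (1/3)·0 = 0.
If it is under cup 2 (prior 1/3): the dealer would have opened cup 3 instead, probability 0; weight (1/3)·0 = 0.
If it is under cup 3 (prior 1/3): cup 1 is the highest-numbered option available, probability 1; weight (1/3)·1 = 1/3.
The weights sum to 1/3.
So P(the pea under cup 2 | the dealer opened cup 1) = 0 / (1/3) = 0.

0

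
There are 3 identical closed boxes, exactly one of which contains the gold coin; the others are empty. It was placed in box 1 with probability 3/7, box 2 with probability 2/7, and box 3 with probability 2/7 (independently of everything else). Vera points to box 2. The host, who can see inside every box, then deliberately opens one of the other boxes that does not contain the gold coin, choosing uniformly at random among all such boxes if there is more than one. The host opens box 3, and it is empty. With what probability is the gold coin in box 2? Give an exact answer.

Condition on the true location of the gold coin.
If it is in box 1 (prior 3/7): the host has no choice, probability 1; weight (3/7)·1 = 3/7.
If it is in box 2 (prior 2/7): the host has 2 equally likely choices, so probability 1/2; weight (2/7)·(1/2) = 1/7.
If it is in box 3 (prior 2/7): the host opened box 3, so this case is ruled out; weight (2/7)·0 = 0.
The weights sum to 4/7.
So P(the gold coin in box 2 | the host opened box 3) = (1/7) / (4/7) = 1/4.

1/4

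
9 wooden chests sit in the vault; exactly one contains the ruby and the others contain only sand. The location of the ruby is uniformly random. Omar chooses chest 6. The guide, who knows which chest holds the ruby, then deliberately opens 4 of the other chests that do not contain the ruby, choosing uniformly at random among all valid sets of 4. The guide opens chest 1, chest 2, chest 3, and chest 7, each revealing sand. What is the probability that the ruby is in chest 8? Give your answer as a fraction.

2/9

Condition on the true location of the ruby.
If it is in any of chests 1, 2, 3, and 7 (prior 1/9 each): that chest was opened and seen not to hold the prize — ruled out; weight (1/9)·0 = 0 each.
If it is in any of chests 4, 5, 8, and 9 (prior 1/9 each): the guide has 35 equally likely choices, so probability 1/35; weight (1/9)·(1/35) = 1/315 each.
If it is in chest 6 (prior 1/9): the guide has 70 equally likely choices, so probability 1/70; weight (1/9)·(1/70) = 1/630.
The weights sum to 1/70.
So P(the ruby in chest 8 | the guide opened chest 1, chest 2, chest 3, and chest 7) = (1/315) / (1/70) = 2/9.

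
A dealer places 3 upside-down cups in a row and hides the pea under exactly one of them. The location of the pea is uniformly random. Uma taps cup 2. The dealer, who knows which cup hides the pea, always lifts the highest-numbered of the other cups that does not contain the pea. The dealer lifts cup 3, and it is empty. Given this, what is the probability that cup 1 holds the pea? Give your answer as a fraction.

1/2

Consider each possible location of the pea in turn.
If it is under either of cups 1 and 2 (prior 1/3 each): cup 3 is the highest-numbered option available, probability 1; weight (1/3)·1 = 1/3 each.
If it is under cup 3 (prior 1/3): the dealer opened cup 3, so this case is ruled out; weight (1/3)·0 = 0.
The weights sum to 2/3.
So P(the pea under cup 1 | the dealer opened cup 3) = (1/3) / (2/3) = 1/2.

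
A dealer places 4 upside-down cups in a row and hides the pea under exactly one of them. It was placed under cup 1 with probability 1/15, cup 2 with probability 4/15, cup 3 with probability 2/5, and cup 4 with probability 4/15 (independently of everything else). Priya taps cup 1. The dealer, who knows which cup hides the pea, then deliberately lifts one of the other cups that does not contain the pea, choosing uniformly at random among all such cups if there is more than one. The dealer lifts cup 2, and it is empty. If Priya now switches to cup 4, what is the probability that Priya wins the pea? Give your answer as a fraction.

Consider each possible location of the pea in turn.
If it is under cup 1 (prior 1/15): the dealer has 3 equally likely choices, so probability 1/3; weight (1/15)·(1/3) = 1/45.
If it is under cup 2 (prior 4/15): the dealer opened cup 2, so this case is ruled out; weight (4/15)·0 = 0.
If it is under cup 3 (prior 2/5): the dealer has 2 equally likely choices, so probability 1/2; weight (2/5)·(1/2) = 1/5.
If it is under cup 4 (prior 4/15): the dealer has 2 equally likely choices, so probability 1/2; weight (4/15)·(1/2) = 2/15.
The weights sum to 16/45.
So P(the pea under cup 4 | the dealer opened cup 2) = (2/15) / (16/45) = 3/8.

3/8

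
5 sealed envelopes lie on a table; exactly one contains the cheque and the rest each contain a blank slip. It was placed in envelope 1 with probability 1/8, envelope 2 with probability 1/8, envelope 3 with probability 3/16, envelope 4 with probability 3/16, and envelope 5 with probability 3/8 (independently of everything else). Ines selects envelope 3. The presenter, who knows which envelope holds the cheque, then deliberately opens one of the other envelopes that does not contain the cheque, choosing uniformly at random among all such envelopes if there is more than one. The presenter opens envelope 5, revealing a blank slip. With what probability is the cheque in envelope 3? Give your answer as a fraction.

Apply Bayes' rule, conditioning on where the cheque actually is.
If it is in either of envelopes 1 and 2 (prior 1/8 each): the presenter has 3 equally likely choices, so probability 1/3; weight (1/8)·(1/3) = 1/24 each.
If it is in envelope 3 (prior 3/16): the presenter has 4 equally likely choices, so probability 1/4; weight (3/16)·(1/4) = 3/64.
If it is in envelope 4 (prior 3/16): the presenter has 3 equally likely choices, so probability 1/3; weight (3/16)·(1/3) = 1/16.
If it is in envelope 5 (prior 3/8): the presenter opened envelope 5, so this case is ruled out; weight (3/8)·0 = 0.
The weights sum to 37/192.
So P(the cheque in envelope 3 | the presenter opened envelope 5) = (3/64) / (37/192) = 9/37.

9/37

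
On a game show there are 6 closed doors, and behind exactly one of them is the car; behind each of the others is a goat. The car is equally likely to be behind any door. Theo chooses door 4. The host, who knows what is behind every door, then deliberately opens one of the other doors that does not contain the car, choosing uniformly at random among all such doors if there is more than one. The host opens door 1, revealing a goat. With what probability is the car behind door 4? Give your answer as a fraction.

1/6

Consider each possible location of the car in turn.
If it is behind door 1 (prior 1/6): the host opened door 1, so this case is ruled out; weight (1/6)·0 = 0.
If it is behind any of doors 2, 3, 5, and 6 (prior 1/6 each): the host has 4 equally likely choices, so probability 1/4; weight (1/6)·(1/4) = 1/24 each.
If it is behind door 4 (prior 1/6): the host has 5 equally likely choices, so probability 1/5; weight (1/6)·(1/5) = 1/30.
The weights sum to 1/5.
So P(the car behind door 4 | the host opened door 1) = (1/30) / (1/5) = 1/6.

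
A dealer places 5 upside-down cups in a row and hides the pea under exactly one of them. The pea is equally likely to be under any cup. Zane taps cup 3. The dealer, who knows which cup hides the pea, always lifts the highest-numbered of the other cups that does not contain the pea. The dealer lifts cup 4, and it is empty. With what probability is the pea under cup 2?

0

Apply Bayes' rule, conditioning on where the pea actually is.
If it is under any of cups 1, 2, and 3 (prior 1/5 each): the dealer would have opened cup 5 instead, probability 0; weight (1/5)·0 = 0 each.
If it is under cup 4 (prior 1/5): the dealer opened cup 4, so this case is ruled out; weight (1/5)·0 = 0.
If it is under cup 5 (prior 1/5): cup 4 is the highest-numbered option available, probability 1; weight (1/5)·1 = 1/5.
The weights sum to 1/5.
So P(the pea under cup 2 | the dealer opened cup 4) = 0 / (1/5) = 0.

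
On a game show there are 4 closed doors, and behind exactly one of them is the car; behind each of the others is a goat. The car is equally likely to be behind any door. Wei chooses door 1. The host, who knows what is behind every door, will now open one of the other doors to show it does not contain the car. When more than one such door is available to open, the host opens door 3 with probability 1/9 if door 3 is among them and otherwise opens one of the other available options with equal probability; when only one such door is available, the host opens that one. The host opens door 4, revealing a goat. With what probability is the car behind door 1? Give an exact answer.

Consider each possible location of the car in turn.
If it is behind door 1 (prior 1/4): door 3 is available but not opened; door 4 gets probability (1 − 1/9)/2 = 4/9; weight (1/4)·(4/9) = 1/9.
If it is behind door 2 (prior 1/4): door 3 is available but not opened, probability 8/9; weight (1/4)·(8/9) = 2/9.
If it is behind door 3 (prior 1/4): door 3 holds the prize so is unavailable; the host chooses uniformly among the 2 others, probability 1/2; weight (1/4)·(1/2) = 1/8.
If it is behind door 4 (prior 1/4): the host opened door 4, so this case is ruled out; weight (1/4)·0 = 0.
The weights sum to 11/24.
So P(the car behind door 1 | the host opened door 4) = (1/9) / (11/24) = 8/33.

8/33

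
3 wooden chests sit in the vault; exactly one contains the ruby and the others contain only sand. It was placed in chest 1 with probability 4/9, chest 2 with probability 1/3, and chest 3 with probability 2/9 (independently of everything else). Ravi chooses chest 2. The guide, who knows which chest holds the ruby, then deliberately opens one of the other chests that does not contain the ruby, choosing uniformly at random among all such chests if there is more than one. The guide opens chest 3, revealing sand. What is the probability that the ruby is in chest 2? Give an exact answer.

Consider each possible location of the ruby in turn.
If it is in chest 1 (prior 4/9): the guide has no choice, probability 1; weight (4/9)·1 = 4/9.
If it is in chest 2 (prior 1/3): the guide has 2 equally likely choices, so probability 1/2; weight (1/3)·(1/2) = 1/6.
If it is in chest 3 (prior 2/9): the guide opened chest 3, so this case is ruled out; weight (2/9)·0 = 0.
The weights sum to 11/18.
So P(the ruby in chest 2 | the guide opened chest 3) = (1/6) / (11/18) = 3/11.

3/11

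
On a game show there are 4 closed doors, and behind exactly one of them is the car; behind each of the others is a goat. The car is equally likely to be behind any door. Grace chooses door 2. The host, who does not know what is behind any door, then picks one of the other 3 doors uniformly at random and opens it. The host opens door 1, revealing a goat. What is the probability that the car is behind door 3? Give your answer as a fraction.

1/3

Consider each possible location of the car in turn.
If it is behind door 1 (prior 1/4): the host opened door 1, so this case is ruled out; weight (1/4)·0 = 0.
If it is behind any of doors 2, 3, and 4 (prior 1/4 each): the host picks door 1 with probability 1/3 regardless, and it is not the prize; weight (1/4)·(1/3) = 1/12 each.
The weights sum to 1/4.
So P(the car behind door 3 | the host opened door 1) = (1/12) / (1/4) = 1/3.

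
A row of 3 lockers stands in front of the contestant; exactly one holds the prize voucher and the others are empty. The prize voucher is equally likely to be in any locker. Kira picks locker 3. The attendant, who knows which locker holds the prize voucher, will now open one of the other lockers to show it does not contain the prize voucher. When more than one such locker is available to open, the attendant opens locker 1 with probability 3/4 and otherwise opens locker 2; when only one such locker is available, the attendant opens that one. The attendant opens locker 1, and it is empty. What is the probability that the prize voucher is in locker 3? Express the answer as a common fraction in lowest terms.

3/7

Consider each possible location of the prize voucher in turn.
If it is in locker 1 (prior 1/3): the attendant opened locker 1, so this case is ruled out; weight (1/3)·0 = 0.
If it is in locker 2 (prior 1/3): only locker 1 is available, probability 1; weight (1/3)·1 = 1/3.
If it is in locker 3 (prior 1/3): locker 1 is available, opened with probability 3/4; weight (1/3)·(3/4) = 1/4.
The weights sum to 7/12.
So P(the prize voucher in locker 3 | the attendant opened locker 1) = (1/4) / (7/12) = 3/7.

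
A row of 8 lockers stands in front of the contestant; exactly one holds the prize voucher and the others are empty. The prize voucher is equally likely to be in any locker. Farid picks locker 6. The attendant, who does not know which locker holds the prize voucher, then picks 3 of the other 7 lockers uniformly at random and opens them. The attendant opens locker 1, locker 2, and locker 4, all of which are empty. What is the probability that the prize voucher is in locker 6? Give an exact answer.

1/5

Because the attendant chose which lockers to open without knowing where the prize voucher is, the choice is independent of the prize location. Learning that none of the 3 opened lockers holds the prize voucher simply rules out those 3 locations and leaves the remaining 5 lockers still equally likely by symmetry.
So P(the prize voucher in locker 6) = 1/5.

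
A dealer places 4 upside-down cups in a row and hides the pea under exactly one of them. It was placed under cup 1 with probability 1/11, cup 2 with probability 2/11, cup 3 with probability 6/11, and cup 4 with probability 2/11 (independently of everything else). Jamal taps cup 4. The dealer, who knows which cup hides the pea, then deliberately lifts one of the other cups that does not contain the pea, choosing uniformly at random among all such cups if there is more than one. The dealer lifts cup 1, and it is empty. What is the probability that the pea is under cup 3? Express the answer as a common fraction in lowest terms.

9/14

Apply Bayes' rule, conditioning on where the pea actually is.
If it is under cup 1 (prior 1/11): the dealer opened cup 1, so this case is ruled out; weight (1/11)·0 = 0.
If it is under cup 2 (prior 2/11): the dealer has 2 equally likely choices, so probability 1/2; weight (2/11)·(1/2) = 1/11.
If it is under cup 3 (prior 6/11): the dealer has 2 equally likely choices, so probability 1/2; weight (6/11)·(1/2) = 3/11.
If it is under cup 4 (prior 2/11): the dealer has 3 equally likely choices, so probability 1/3; weight (2/11)·(1/3) = 2/33.
The weights sum to 14/33.
So P(the pea under cup 3 | the dealer opened cup 1) = (3/11) / (14/33) = 9/14.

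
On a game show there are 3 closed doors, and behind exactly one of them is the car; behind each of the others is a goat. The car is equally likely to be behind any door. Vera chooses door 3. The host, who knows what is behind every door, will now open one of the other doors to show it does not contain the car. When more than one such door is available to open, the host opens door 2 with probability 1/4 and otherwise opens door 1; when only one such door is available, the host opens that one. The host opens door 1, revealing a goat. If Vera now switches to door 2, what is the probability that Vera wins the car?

Consider each possible location of the car in turn.
If it is behind door 1 (prior 1/3): the host opened door 1, so this case is ruled out; weight (1/3)·0 = 0.
If it is behind door 2 (prior 1/3): only door 1 is available, probability 1; weight (1/3)·1 = 1/3.
If it is behind door 3 (prior 1/3): door 2 is available but not opened, probability 3/4; weight (1/3)·(3/4) = 1/4.
The weights sum to 7/12.
So P(the car behind door 2 | the host opened door 1) = (1/3) / (7/12) = 4/7.

4/7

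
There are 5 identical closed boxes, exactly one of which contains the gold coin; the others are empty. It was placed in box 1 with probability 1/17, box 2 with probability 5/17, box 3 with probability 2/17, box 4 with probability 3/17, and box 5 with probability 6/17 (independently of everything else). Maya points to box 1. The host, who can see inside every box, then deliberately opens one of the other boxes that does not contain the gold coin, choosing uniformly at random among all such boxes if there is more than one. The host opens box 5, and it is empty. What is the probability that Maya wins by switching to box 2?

20/43

Consider each possible location of the gold coin in turn.
If it is in box 1 (prior 1/17): the host has 4 equally likely choices, so probability 1/4; weight (1/17)·(1/4) = 1/68.
If it is in box 2 (prior 5/17): the host has 3 equally likely choices, so probability 1/3; weight (5/17)·(1/3) = 5/51.
If it is in box 3 (prior 2/17): the host has 3 equally likely choices, so probability 1/3; weight (2/17)·(1/3) = 2/51.
If it is in box 4 (prior 3/17): the host has 3 equally likely choices, so probability 1/3; weight (3/17)·(1/3) = 1/17.
If it is in box 5 (prior 6/17): the host opened box 5, so this case is ruled out; weight (6/17)·0 = 0.
The weights sum to 43/204.
So P(the gold coin in box 2 | the host opened box 5) = (5/51) / (43/204) = 20/43.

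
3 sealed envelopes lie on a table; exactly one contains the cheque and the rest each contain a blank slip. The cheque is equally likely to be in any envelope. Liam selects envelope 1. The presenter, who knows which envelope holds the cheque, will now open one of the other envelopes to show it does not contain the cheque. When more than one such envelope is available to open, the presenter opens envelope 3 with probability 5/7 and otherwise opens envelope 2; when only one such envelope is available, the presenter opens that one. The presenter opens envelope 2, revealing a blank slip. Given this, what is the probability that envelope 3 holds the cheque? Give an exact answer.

7/9

Consider each possible location of the cheque in turn.
If it is in envelope 1 (prior 1/3): envelope 3 is available but not opened, probability 2/7; weight (1/3)·(2/7) = 2/21.
If it is in envelope 2 (prior 1/3): the presenter opened envelope 2, so this case is ruled out; weight (1/3)·0 = 0.
If it is in envelope 3 (prior 1/3): only envelope 2 is available, probability 1; weight (1/3)·1 = 1/3.
The weights sum to 3/7.
So P(the cheque in envelope 3 | the presenter opened envelope 2) = (1/3) / (3/7) = 7/9.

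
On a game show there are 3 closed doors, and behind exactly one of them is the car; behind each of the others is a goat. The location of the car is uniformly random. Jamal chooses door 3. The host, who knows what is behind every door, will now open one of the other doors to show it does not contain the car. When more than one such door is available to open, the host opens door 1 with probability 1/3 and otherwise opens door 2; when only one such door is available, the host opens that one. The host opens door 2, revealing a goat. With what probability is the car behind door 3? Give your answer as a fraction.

2/5

Condition on the true location of the car.
If it is behind door 1 (prior 1/3): only door 2 is available, probability 1; weight (1/3)·1 = 1/3.
If it is behind door 2 (prior 1/3): the host opened door 2, so this case is ruled out; weight (1/3)·0 = 0.
If it is behind door 3 (prior 1/3): door 1 is available but not opened, probability 2/3; weight (1/3)·(2/3) = 2/9.
The weights sum to 5/9.
So P(the car behind door 3 | the host opened door 2) = (2/9) / (5/9) = 2/5.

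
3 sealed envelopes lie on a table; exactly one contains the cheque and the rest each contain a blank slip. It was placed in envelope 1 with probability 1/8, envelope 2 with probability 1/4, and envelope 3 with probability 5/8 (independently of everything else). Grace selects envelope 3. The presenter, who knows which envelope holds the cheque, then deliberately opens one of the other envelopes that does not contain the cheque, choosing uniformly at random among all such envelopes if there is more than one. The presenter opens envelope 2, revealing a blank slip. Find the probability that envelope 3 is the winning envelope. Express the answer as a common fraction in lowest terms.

5/7

Condition on the true location of the cheque.
If it is in envelope 1 (prior 1/8): the presenter has no choice, probability 1; weight (1/8)·1 = 1/8.
If it is in envelope 2 (prior 1/4): the presenter opened envelope 2, so this case is ruled out; weight (1/4)·0 = 0.
If it is in envelope 3 (prior 5/8): the presenter has 2 equally likely choices, so probability 1/2; weight (5/8)·(1/2) = 5/16.
The weights sum to 7/16.
So P(the cheque in envelope 3 | the presenter opened envelope 2) = (5/16) / (7/16) = 5/7.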